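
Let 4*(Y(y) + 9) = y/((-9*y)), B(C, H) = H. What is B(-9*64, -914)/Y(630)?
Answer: 32904/325 ≈ 101.24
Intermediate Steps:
Y(y) = -325/36 (Y(y) = -9 + (y/((-9*y)))/4 = -9 + (y*(-1/(9*y)))/4 = -9 + (1/4)*(-1/9) = -9 - 1/36 = -325/36)
B(-9*64, -914)/Y(630) = -914/(-325/36) = -914*(-36/325) = 32904/325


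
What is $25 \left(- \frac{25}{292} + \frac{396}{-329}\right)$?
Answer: $- \frac{3096425}{96068} \approx -32.232$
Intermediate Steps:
$25 \left(- \frac{25}{292} + \frac{396}{-329}\right) = 25 \left(\left(-25\right) \frac{1}{292} + 396 \left(- \frac{1}{329}\right)\right) = 25 \left(- \frac{25}{292} - \frac{396}{329}\right) = 25 \left(- \frac{123857}{96068}\right) = - \frac{3096425}{96068}$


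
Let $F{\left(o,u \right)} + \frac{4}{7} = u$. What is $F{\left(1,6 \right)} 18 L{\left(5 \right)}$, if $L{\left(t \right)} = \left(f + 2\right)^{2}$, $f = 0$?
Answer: $\frac{2736}{7} \approx 390.86$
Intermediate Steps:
$L{\left(t \right)} = 4$ ($L{\left(t \right)} = \left(0 + 2\right)^{2} = 2^{2} = 4$)
$F{\left(o,u \right)} = - \frac{4}{7} + u$
$F{\left(1,6 \right)} 18 L{\left(5 \right)} = \left(- \frac{4}{7} + 6\right) 18 \cdot 4 = \frac{38}{7} \cdot 18 \cdot 4 = \frac{684}{7} \cdot 4 = \frac{2736}{7}$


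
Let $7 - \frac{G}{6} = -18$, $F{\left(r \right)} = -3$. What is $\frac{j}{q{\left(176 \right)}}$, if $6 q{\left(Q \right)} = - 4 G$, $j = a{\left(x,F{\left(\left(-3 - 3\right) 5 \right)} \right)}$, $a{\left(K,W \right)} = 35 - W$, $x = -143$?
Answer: $- \frac{19}{50} \approx -0.38$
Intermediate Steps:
$G = 150$ ($G = 42 - -108 = 42 + 108 = 150$)
$j = 38$ ($j = 35 - -3 = 35 + 3 = 38$)
$q{\left(Q \right)} = -100$ ($q{\left(Q \right)} = \frac{\left(-4\right) 150}{6} = \frac{1}{6} \left(-600\right) = -100$)
$\frac{j}{q{\left(176 \right)}} = \frac{38}{-100} = 38 \left(- \frac{1}{100}\right) = - \frac{19}{50}$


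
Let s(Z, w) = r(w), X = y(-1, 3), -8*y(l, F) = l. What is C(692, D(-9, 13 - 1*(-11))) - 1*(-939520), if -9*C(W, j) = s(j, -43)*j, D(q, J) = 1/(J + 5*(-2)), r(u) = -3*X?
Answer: 315678721/336 ≈ 9.3952e+5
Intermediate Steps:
y(l, F) = -l/8
X = ⅛ (X = -⅛*(-1) = ⅛ ≈ 0.12500)
r(u) = -3/8 (r(u) = -3*⅛ = -3/8)
s(Z, w) = -3/8
D(q, J) = 1/(-10 + J) (D(q, J) = 1/(J - 10) = 1/(-10 + J))
C(W, j) = j/24 (C(W, j) = -(-1)*j/24 = j/24)
C(692, D(-9, 13 - 1*(-11))) - 1*(-939520) = 1/(24*(-10 + (13 - 1*(-11)))) - 1*(-939520) = 1/(24*(-10 + (13 + 11))) + 939520 = 1/(24*(-10 + 24)) + 939520 = (1/24)/14 + 939520 = (1/24)*(1/14) + 939520 = 1/336 + 939520 = 315678721/336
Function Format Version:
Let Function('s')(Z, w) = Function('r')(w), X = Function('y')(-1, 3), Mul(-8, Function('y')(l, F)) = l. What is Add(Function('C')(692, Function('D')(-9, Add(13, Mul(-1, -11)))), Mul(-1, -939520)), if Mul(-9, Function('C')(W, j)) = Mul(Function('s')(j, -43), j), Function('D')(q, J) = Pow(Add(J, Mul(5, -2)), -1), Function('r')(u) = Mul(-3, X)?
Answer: Rational(315678721, 336) ≈ 9.3952e+5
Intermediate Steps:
Function('y')(l, F) = Mul(Rational(-1, 8), l)
X = Rational(1, 8) (X = Mul(Rational(-1, 8), -1) = Rational(1, 8) ≈ 0.12500)
Function('r')(u) = Rational(-3, 8) (Function('r')(u) = Mul(-3, Rational(1, 8)) = Rational(-3, 8))
Function('s')(Z, w) = Rational(-3, 8)
Function('D')(q, J) = Pow(Add(-10, J), -1) (Function('D')(q, J) = Pow(Add(J, -10), -1) = Pow(Add(-10, J), -1))
Function('C')(W, j) = Mul(Rational(1, 24), j) (Function('C')(W, j) = Mul(Rational(-1, 9), Mul(Rational(-3, 8), j)) = Mul(Rational(1, 24), j))
Add(Function('C')(692, Function('D')(-9, Add(13, Mul(-1, -11)))), Mul(-1, -939520)) = Add(Mul(Rational(1, 24), Pow(Add(-10, Add(13, Mul(-1, -11))), -1)), Mul(-1, -939520)) = Add(Mul(Rational(1, 24), Pow(Add(-10, Add(13, 11)), -1)), 939520) = Add(Mul(Rational(1, 24), Pow(Add(-10, 24), -1)), 939520) = Add(Mul(Rational(1, 24), Pow(14, -1)), 939520) = Add(Mul(Rational(1, 24), Rational(1, 14)), 939520) = Add(Rational(1, 336), 939520) = Rational(315678721, 336)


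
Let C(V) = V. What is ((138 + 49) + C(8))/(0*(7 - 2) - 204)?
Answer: -65/68 ≈ -0.95588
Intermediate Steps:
((138 + 49) + C(8))/(0*(7 - 2) - 204) = ((138 + 49) + 8)/(0*(7 - 2) - 204) = (187 + 8)/(0*5 - 204) = 195/(0 - 204) = 195/(-204) = 195*(-1/204) = -65/68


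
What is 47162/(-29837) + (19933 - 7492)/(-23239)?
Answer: -1467199835/693382043 ≈ -2.1160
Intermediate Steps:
47162/(-29837) + (19933 - 7492)/(-23239) = 47162*(-1/29837) + 12441*(-1/23239) = -47162/29837 - 12441/23239 = -1467199835/693382043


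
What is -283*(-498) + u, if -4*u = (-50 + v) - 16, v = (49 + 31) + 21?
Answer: 563701/4 ≈ 1.4093e+5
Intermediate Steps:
v = 101 (v = 80 + 21 = 101)
u = -35/4 (u = -((-50 + 101) - 16)/4 = -(51 - 16)/4 = -¼*35 = -35/4 ≈ -8.7500)
-283*(-498) + u = -283*(-498) - 35/4 = 140934 - 35/4 = 563701/4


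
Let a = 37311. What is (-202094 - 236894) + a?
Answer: -401677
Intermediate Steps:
(-202094 - 236894) + a = (-202094 - 236894) + 37311 = -438988 + 37311 = -401677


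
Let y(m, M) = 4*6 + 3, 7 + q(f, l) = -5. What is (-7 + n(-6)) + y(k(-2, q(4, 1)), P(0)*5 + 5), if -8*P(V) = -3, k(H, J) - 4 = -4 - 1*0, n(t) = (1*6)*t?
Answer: -16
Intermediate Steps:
q(f, l) = -12 (q(f, l) = -7 - 5 = -12)
n(t) = 6*t
k(H, J) = 0 (k(H, J) = 4 + (-4 - 1*0) = 4 + (-4 + 0) = 4 - 4 = 0)
P(V) = 3/8 (P(V) = -1/8*(-3) = 3/8)
y(m, M) = 27 (y(m, M) = 24 + 3 = 27)
(-7 + n(-6)) + y(k(-2, q(4, 1)), P(0)*5 + 5) = (-7 + 6*(-6)) + 27 = (-7 - 36) + 27 = -43 + 27 = -16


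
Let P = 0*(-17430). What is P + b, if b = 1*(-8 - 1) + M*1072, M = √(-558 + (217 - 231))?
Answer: -9 + 2144*I*√143 ≈ -9.0 + 25639.0*I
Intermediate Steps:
M = 2*I*√143 (M = √(-558 - 14) = √(-572) = 2*I*√143 ≈ 23.917*I)
b = -9 + 2144*I*√143 (b = 1*(-8 - 1) + (2*I*√143)*1072 = 1*(-9) + 2144*I*√143 = -9 + 2144*I*√143 ≈ -9.0 + 25639.0*I)
P = 0
P + b = 0 + (-9 + 2144*I*√143) = -9 + 2144*I*√143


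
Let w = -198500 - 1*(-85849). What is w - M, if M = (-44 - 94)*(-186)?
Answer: -138319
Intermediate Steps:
w = -112651 (w = -198500 + 85849 = -112651)
M = 25668 (M = -138*(-186) = 25668)
w - M = -112651 - 1*25668 = -112651 - 25668 = -138319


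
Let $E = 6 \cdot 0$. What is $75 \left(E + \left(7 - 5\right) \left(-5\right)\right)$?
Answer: $-750$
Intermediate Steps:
$E = 0$
$75 \left(E + \left(7 - 5\right) \left(-5\right)\right) = 75 \left(0 + \left(7 - 5\right) \left(-5\right)\right) = 75 \left(0 + 2 \left(-5\right)\right) = 75 \left(0 - 10\right) = 75 \left(-10\right) = -750$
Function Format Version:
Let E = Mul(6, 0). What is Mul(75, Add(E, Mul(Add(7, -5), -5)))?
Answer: -750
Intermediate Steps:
E = 0
Mul(75, Add(E, Mul(Add(7, -5), -5))) = Mul(75, Add(0, Mul(Add(7, -5), -5))) = Mul(75, Add(0, Mul(2, -5))) = Mul(75, Add(0, -10)) = Mul(75, -10) = -750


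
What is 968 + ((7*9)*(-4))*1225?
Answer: -307732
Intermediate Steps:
968 + ((7*9)*(-4))*1225 = 968 + (63*(-4))*1225 = 968 - 252*1225 = 968 - 308700 = -307732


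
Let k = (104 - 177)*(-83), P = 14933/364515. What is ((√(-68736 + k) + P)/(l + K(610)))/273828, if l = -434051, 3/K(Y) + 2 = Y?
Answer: -119464/346596363734872725 - 8*I*√62677/950842527015 ≈ -3.4468e-13 - 2.1064e-9*I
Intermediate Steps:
K(Y) = 3/(-2 + Y)
P = 14933/364515 (P = 14933*(1/364515) = 14933/364515 ≈ 0.040967)
k = 6059 (k = -73*(-83) = 6059)
((√(-68736 + k) + P)/(l + K(610)))/273828 = ((√(-68736 + 6059) + 14933/364515)/(-434051 + 3/(-2 + 610)))/273828 = ((√(-62677) + 14933/364515)/(-434051 + 3/608))*(1/273828) = ((I*√62677 + 14933/364515)/(-434051 + 3*(1/608)))*(1/273828) = ((14933/364515 + I*√62677)/(-434051 + 3/608))*(1/273828) = ((14933/364515 + I*√62677)/(-263903005/608))*(1/273828) = ((14933/364515 + I*√62677)*(-608/263903005))*(1/273828) = (-477856/5062979150925 - 608*I*√62677/263903005)*(1/273828) = -119464/346596363734872725 - 8*I*√62677/950842527015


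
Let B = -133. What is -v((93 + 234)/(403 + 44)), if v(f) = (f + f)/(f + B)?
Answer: 109/9854 ≈ 0.011061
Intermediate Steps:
v(f) = 2*f/(-133 + f) (v(f) = (f + f)/(f - 133) = (2*f)/(-133 + f) = 2*f/(-133 + f))
-v((93 + 234)/(403 + 44)) = -2*(93 + 234)/(403 + 44)/(-133 + (93 + 234)/(403 + 44)) = -2*327/447/(-133 + 327/447) = -2*327*(1/447)/(-133 + 327*(1/447)) = -2*109/(149*(-133 + 109/149)) = -2*109/(149*(-19708/149)) = -2*109*(-149)/(149*19708) = -1*(-109/9854) = 109/9854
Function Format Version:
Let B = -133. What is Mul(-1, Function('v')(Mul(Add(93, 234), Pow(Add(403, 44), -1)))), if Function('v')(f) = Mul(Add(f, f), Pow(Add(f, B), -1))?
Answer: Rational(109, 9854) ≈ 0.011061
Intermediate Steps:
Function('v')(f) = Mul(2, f, Pow(Add(-133, f), -1)) (Function('v')(f) = Mul(Add(f, f), Pow(Add(f, -133), -1)) = Mul(Mul(2, f), Pow(Add(-133, f), -1)) = Mul(2, f, Pow(Add(-133, f), -1)))
Mul(-1, Function('v')(Mul(Add(93, 234), Pow(Add(403, 44), -1)))) = Mul(-1, Mul(2, Mul(Add(93, 234), Pow(Add(403, 44), -1)), Pow(Add(-133, Mul(Add(93, 234), Pow(Add(403, 44), -1))), -1))) = Mul(-1, Mul(2, Mul(327, Pow(447, -1)), Pow(Add(-133, Mul(327, Pow(447, -1))), -1))) = Mul(-1, Mul(2, Mul(327, Rational(1, 447)), Pow(Add(-133, Mul(327, Rational(1, 447))), -1))) = Mul(-1, Mul(2, Rational(109, 149), Pow(Add(-133, Rational(109, 149)), -1))) = Mul(-1, Mul(2, Rational(109, 149), Pow(Rational(-19708, 149), -1))) = Mul(-1, Mul(2, Rational(109, 149), Rational(-149, 19708))) = Mul(-1, Rational(-109, 9854)) = Rational(109, 9854)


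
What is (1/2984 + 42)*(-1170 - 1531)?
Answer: -338513629/2984 ≈ -1.1344e+5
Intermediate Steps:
(1/2984 + 42)*(-1170 - 1531) = (1/2984 + 42)*(-2701) = (125329/2984)*(-2701) = -338513629/2984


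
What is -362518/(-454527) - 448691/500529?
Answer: -7497134045/75834648261 ≈ -0.098862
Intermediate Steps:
-362518/(-454527) - 448691/500529 = -362518*(-1/454527) - 448691*1/500529 = 362518/454527 - 448691/500529 = -7497134045/75834648261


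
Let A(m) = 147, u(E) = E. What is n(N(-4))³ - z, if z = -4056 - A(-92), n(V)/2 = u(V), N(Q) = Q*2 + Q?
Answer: -9621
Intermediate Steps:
N(Q) = 3*Q (N(Q) = 2*Q + Q = 3*Q)
n(V) = 2*V
z = -4203 (z = -4056 - 1*147 = -4056 - 147 = -4203)
n(N(-4))³ - z = (2*(3*(-4)))³ - 1*(-4203) = (2*(-12))³ + 4203 = (-24)³ + 4203 = -13824 + 4203 = -9621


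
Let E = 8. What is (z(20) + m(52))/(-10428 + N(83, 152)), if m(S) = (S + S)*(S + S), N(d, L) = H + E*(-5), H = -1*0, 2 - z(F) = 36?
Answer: -5391/5234 ≈ -1.0300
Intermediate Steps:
z(F) = -34 (z(F) = 2 - 1*36 = 2 - 36 = -34)
H = 0
N(d, L) = -40 (N(d, L) = 0 + 8*(-5) = 0 - 40 = -40)
m(S) = 4*S**2 (m(S) = (2*S)*(2*S) = 4*S**2)
(z(20) + m(52))/(-10428 + N(83, 152)) = (-34 + 4*52**2)/(-10428 - 40) = (-34 + 4*2704)/(-10468) = (-34 + 10816)*(-1/10468) = 10782*(-1/10468) = -5391/5234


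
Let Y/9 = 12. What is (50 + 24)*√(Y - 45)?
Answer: 222*√7 ≈ 587.36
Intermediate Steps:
Y = 108 (Y = 9*12 = 108)
(50 + 24)*√(Y - 45) = (50 + 24)*√(108 - 45) = 74*√63 = 74*(3*√7) = 222*√7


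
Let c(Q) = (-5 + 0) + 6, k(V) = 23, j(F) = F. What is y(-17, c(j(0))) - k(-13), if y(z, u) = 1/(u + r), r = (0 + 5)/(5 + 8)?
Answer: -401/18 ≈ -22.278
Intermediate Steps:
r = 5/13 ≈ 0.38462
c(Q) = 1 (c(Q) = -5 + 6 = 1)
y(z, u) = 1/(5/13 + u) (y(z, u) = 1/(u + 5/13) = 1/(5/13 + u))
y(-17, c(j(0))) - k(-13) = 13/(5 + 13*1) - 1*23 = 13/(5 + 13) - 23 = 13/18 - 23 = -401/18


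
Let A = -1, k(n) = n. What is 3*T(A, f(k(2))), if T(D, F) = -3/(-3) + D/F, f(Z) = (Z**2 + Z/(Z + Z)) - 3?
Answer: 1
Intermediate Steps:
f(Z) = -5/2 + Z**2 (f(Z) = (Z**2 + Z/((2*Z))) - 3 = (Z**2 + (1/(2*Z))*Z) - 3 = (Z**2 + 1/2) - 3 = (1/2 + Z**2) - 3 = -5/2 + Z**2)
T(D, F) = 1 + D/F (T(D, F) = -3*(-1/3) + D/F = 1 + D/F)
3*T(A, f(k(2))) = 3*((-1 + (-5/2 + 2**2))/(-5/2 + 2**2)) = 3*((-1 + (-5/2 + 4))/(-5/2 + 4)) = 3*((-1 + 3/2)/(3/2)) = 3*((2/3)*(1/2)) = 3*(1/3) = 1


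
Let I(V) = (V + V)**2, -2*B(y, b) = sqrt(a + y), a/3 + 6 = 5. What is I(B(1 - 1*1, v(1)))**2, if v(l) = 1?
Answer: 9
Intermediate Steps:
a = -3 (a = -18 + 3*5 = -18 + 15 = -3)
B(y, b) = -sqrt(-3 + y)/2
I(V) = 4*V**2 (I(V) = (2*V)**2 = 4*V**2)
I(B(1 - 1*1, v(1)))**2 = (4*(-sqrt(-3 + (1 - 1*1))/2)**2)**2 = (4*(-sqrt(-3 + (1 - 1))/2)**2)**2 = (4*(-sqrt(-3 + 0)/2)**2)**2 = (4*(-I*sqrt(3)/2)**2)**2 = (4*(-3/4))**2 = (-3)**2 = 9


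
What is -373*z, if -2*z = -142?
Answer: -26483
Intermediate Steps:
z = 71 (z = -1/2*(-142) = 71)
-373*z = -373*71 = -26483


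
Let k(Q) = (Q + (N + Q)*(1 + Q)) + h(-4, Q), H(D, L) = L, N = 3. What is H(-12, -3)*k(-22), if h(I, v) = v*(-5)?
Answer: -1461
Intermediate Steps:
h(I, v) = -5*v
k(Q) = -4*Q + (1 + Q)*(3 + Q) (k(Q) = (Q + (3 + Q)*(1 + Q)) - 5*Q = (Q + (1 + Q)*(3 + Q)) - 5*Q = -4*Q + (1 + Q)*(3 + Q))
H(-12, -3)*k(-22) = -3*(3 + (-22)²) = -3*(3 + 484) = -3*487 = -1461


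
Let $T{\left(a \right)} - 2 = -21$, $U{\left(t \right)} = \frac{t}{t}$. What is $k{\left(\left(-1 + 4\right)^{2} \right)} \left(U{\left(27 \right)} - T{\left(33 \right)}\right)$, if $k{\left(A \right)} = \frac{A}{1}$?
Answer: $180$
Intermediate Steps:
$U{\left(t \right)} = 1$
$T{\left(a \right)} = -19$ ($T{\left(a \right)} = 2 - 21 = -19$)
$k{\left(A \right)} = A$ ($k{\left(A \right)} = A 1 = A$)
$k{\left(\left(-1 + 4\right)^{2} \right)} \left(U{\left(27 \right)} - T{\left(33 \right)}\right) = \left(-1 + 4\right)^{2} \left(1 - -19\right) = 3^{2} \left(1 + 19\right) = 9 \cdot 20 = 180$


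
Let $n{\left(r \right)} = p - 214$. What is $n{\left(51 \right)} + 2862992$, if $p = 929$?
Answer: $2863707$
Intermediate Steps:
$n{\left(r \right)} = 715$ ($n{\left(r \right)} = 929 - 214 = 715$)
$n{\left(51 \right)} + 2862992 = 715 + 2862992 = 2863707$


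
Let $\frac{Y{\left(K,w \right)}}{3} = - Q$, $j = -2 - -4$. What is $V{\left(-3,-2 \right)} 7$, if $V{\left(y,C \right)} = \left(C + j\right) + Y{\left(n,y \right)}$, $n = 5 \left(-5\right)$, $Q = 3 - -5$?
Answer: $-168$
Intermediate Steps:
$Q = 8$ ($Q = 3 + 5 = 8$)
$j = 2$ ($j = -2 + 4 = 2$)
$n = -25$
$Y{\left(K,w \right)} = -24$ ($Y{\left(K,w \right)} = 3 \left(\left(-1\right) 8\right) = 3 \left(-8\right) = -24$)
$V{\left(y,C \right)} = -22 + C$ ($V{\left(y,C \right)} = \left(C + 2\right) - 24 = \left(2 + C\right) - 24 = -22 + C$)
$V{\left(-3,-2 \right)} 7 = \left(-22 - 2\right) 7 = \left(-24\right) 7 = -168$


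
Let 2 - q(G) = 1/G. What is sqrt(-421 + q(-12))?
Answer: I*sqrt(15081)/6 ≈ 20.467*I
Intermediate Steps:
q(G) = 2 - 1/G
sqrt(-421 + q(-12)) = sqrt(-421 + (2 - 1/(-12))) = sqrt(-421 + (2 - 1*(-1/12))) = sqrt(-421 + (2 + 1/12)) = sqrt(-421 + 25/12) = sqrt(-5027/12) = I*sqrt(15081)/6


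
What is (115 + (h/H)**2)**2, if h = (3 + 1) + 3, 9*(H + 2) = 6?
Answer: 5202961/256 ≈ 20324.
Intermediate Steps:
H = -4/3 (H = -2 + (1/9)*6 = -2 + 2/3 = -4/3 ≈ -1.3333)
h = 7 (h = 4 + 3 = 7)
(115 + (h/H)**2)**2 = (115 + (7/(-4/3))**2)**2 = (115 + (7*(-3/4))**2)**2 = (115 + (-21/4)**2)**2 = (115 + 441/16)**2 = (2281/16)**2 = 5202961/256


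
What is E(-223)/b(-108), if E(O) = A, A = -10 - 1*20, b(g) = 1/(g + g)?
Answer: 6480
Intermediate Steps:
b(g) = 1/(2*g)
A = -30 (A = -10 - 20 = -30)
E(O) = -30
E(-223)/b(-108) = -30/((½)/(-108)) = -30/((½)*(-1/108)) = -30/(-1/216) = -30*(-216) = 6480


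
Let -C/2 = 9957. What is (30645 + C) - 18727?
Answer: -7996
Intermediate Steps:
C = -19914 (C = -2*9957 = -19914)
(30645 + C) - 18727 = (30645 - 19914) - 18727 = 10731 - 18727 = -7996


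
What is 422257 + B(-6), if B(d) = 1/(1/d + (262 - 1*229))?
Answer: 83184635/197 ≈ 4.2226e+5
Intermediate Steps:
B(d) = 1/(33 + 1/d) (B(d) = 1/(1/d + (262 - 229)) = 1/(1/d + 33) = 1/(33 + 1/d))
422257 + B(-6) = 422257 - 6/(1 + 33*(-6)) = 422257 - 6/(1 - 198) = 422257 - 6/(-197) = 422257 - 6*(-1/197) = 422257 + 6/197 = 83184635/197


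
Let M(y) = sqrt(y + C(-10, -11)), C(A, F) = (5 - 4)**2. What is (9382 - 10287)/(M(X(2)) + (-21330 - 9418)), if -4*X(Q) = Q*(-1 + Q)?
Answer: 55653880/1890879007 + 905*sqrt(2)/1890879007 ≈ 0.029433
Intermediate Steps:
X(Q) = -Q*(-1 + Q)/4
C(A, F) = 1 (C(A, F) = 1**2 = 1)
M(y) = sqrt(1 + y) (M(y) = sqrt(y + 1) = sqrt(1 + y))
(9382 - 10287)/(M(X(2)) + (-21330 - 9418)) = (9382 - 10287)/(sqrt(1 + (1/4)*2*(1 - 1*2)) + (-21330 - 9418)) = -905/(sqrt(1 + (1/4)*2*(1 - 2)) - 30748) = -905/(sqrt(1 + (1/4)*2*(-1)) - 30748) = -905/(sqrt(1 - 1/2) - 30748) = -905/(sqrt(1/2) - 30748) = -905/(sqrt(2)/2 - 30748) = -905/(-30748 + sqrt(2)/2)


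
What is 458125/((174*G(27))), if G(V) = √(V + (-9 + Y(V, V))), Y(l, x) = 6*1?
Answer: 458125*√6/2088 ≈ 537.44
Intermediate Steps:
Y(l, x) = 6
G(V) = √(-3 + V) (G(V) = √(V + (-9 + 6)) = √(V - 3) = √(-3 + V))
458125/((174*G(27))) = 458125/((174*√(-3 + 27))) = 458125/((174*√24)) = 458125/((174*(2*√6))) = 458125/((348*√6)) = 458125*(√6/2088) = 458125*√6/2088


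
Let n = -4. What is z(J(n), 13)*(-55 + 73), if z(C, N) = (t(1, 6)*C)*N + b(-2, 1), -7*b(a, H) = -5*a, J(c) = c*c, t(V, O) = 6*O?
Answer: 943308/7 ≈ 1.3476e+5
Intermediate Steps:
J(c) = c²
b(a, H) = 5*a/7 (b(a, H) = -(-5)*a/7 = 5*a/7)
z(C, N) = -10/7 + 36*C*N (z(C, N) = ((6*6)*C)*N + (5/7)*(-2) = (36*C)*N - 10/7 = 36*C*N - 10/7 = -10/7 + 36*C*N)
z(J(n), 13)*(-55 + 73) = (-10/7 + 36*(-4)²*13)*(-55 + 73) = (-10/7 + 36*16*13)*18 = (-10/7 + 7488)*18 = (52406/7)*18 = 943308/7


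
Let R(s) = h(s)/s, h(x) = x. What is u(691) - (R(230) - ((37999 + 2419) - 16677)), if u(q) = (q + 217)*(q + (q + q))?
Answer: 1906024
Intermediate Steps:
R(s) = 1 (R(s) = s/s = 1)
u(q) = 3*q*(217 + q) (u(q) = (217 + q)*(q + 2*q) = (217 + q)*(3*q) = 3*q*(217 + q))
u(691) - (R(230) - ((37999 + 2419) - 16677)) = 3*691*(217 + 691) - (1 - ((37999 + 2419) - 16677)) = 3*691*908 - (1 - (40418 - 16677)) = 1882284 - (1 - 1*23741) = 1882284 - (1 - 23741) = 1882284 - 1*(-23740) = 1882284 + 23740 = 1906024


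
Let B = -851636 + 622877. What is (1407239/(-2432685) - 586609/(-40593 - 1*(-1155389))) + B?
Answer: -620385395632613749/2711947507260 ≈ -2.2876e+5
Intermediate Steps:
B = -228759
(1407239/(-2432685) - 586609/(-40593 - 1*(-1155389))) + B = (1407239/(-2432685) - 586609/(-40593 - 1*(-1155389))) - 228759 = (1407239*(-1/2432685) - 586609/(-40593 + 1155389)) - 228759 = (-1407239/2432685 - 586609/1114796) - 228759 = -2995819323409/2711947507260 - 228759 = -620385395632613749/2711947507260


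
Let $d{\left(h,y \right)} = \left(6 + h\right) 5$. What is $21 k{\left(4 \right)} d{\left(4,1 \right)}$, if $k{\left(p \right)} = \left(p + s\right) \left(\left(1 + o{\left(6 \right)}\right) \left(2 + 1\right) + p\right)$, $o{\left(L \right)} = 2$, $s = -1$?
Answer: $40950$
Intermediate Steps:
$d{\left(h,y \right)} = 30 + 5 h$
$k{\left(p \right)} = \left(-1 + p\right) \left(9 + p\right)$ ($k{\left(p \right)} = \left(p - 1\right) \left(\left(1 + 2\right) \left(2 + 1\right) + p\right) = \left(-1 + p\right) \left(3 \cdot 3 + p\right) = \left(-1 + p\right) \left(9 + p\right)$)
$21 k{\left(4 \right)} d{\left(4,1 \right)} = 21 \left(-9 + 4^{2} + 8 \cdot 4\right) \left(30 + 5 \cdot 4\right) = 21 \left(-9 + 16 + 32\right) \left(30 + 20\right) = 21 \cdot 39 \cdot 50 = 819 \cdot 50 = 40950$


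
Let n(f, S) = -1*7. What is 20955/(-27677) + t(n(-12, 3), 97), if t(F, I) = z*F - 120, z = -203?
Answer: 35986822/27677 ≈ 1300.2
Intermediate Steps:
n(f, S) = -7
t(F, I) = -120 - 203*F (t(F, I) = -203*F - 120 = -120 - 203*F)
20955/(-27677) + t(n(-12, 3), 97) = 20955/(-27677) + (-120 - 203*(-7)) = 20955*(-1/27677) + (-120 + 1421) = -20955/27677 + 1301 = 35986822/27677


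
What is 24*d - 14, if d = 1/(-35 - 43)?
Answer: -186/13 ≈ -14.308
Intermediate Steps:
d = -1/78 (d = 1/(-78) = -1/78 ≈ -0.012821)
24*d - 14 = 24*(-1/78) - 14 = -4/13 - 14 = -186/13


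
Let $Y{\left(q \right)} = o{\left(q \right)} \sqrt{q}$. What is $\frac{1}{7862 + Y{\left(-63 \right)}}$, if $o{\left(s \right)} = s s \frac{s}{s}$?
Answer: $\frac{7862}{1054247587} - \frac{11907 i \sqrt{7}}{1054247587} \approx 7.4574 \cdot 10^{-6} - 2.9882 \cdot 10^{-5} i$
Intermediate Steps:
$o{\left(s \right)} = s^{2}$ ($o{\left(s \right)} = s^{2} \cdot 1 = s^{2}$)
$Y{\left(q \right)} = q^{\frac{5}{2}}$ ($Y{\left(q \right)} = q^{2} \sqrt{q} = q^{\frac{5}{2}}$)
$\frac{1}{7862 + Y{\left(-63 \right)}} = \frac{1}{7862 + \left(-63\right)^{\frac{5}{2}}} = \frac{1}{7862 + 11907 i \sqrt{7}}$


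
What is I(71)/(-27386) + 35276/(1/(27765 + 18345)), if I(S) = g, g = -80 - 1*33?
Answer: 44545420195073/27386 ≈ 1.6266e+9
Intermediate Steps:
g = -113 (g = -80 - 33 = -113)
I(S) = -113
I(71)/(-27386) + 35276/(1/(27765 + 18345)) = -113/(-27386) + 35276/(1/(27765 + 18345)) = -113*(-1/27386) + 35276/(1/46110) = 113/27386 + 35276/(1/46110) = 113/27386 + 35276*46110 = 113/27386 + 1626576360 = 44545420195073/27386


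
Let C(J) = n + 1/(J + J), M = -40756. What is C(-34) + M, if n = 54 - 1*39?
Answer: -2770389/68 ≈ -40741.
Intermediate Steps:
n = 15 (n = 54 - 39 = 15)
C(J) = 15 + 1/(2*J) (C(J) = 15 + 1/(J + J) = 15 + 1/(2*J))
C(-34) + M = (15 + (½)/(-34)) - 40756 = (15 + (½)*(-1/34)) - 40756 = (15 - 1/68) - 40756 = 1019/68 - 40756 = -2770389/68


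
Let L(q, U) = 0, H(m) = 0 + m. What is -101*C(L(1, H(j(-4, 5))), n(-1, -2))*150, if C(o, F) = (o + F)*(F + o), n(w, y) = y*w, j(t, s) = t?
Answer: -60600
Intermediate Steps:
H(m) = m
n(w, y) = w*y
C(o, F) = (F + o)**2 (C(o, F) = (F + o)*(F + o) = (F + o)**2)
-101*C(L(1, H(j(-4, 5))), n(-1, -2))*150 = -101*(-1*(-2) + 0)**2*150 = -101*(2 + 0)**2*150 = -101*2**2*150 = -101*4*150 = -404*150 = -60600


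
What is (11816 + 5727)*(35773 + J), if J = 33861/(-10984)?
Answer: 6892588053653/10984 ≈ 6.2751e+8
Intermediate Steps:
J = -33861/10984 (J = 33861*(-1/10984) = -33861/10984 ≈ -3.0828)
(11816 + 5727)*(35773 + J) = (11816 + 5727)*(35773 - 33861/10984) = 17543*(392896771/10984) = 6892588053653/10984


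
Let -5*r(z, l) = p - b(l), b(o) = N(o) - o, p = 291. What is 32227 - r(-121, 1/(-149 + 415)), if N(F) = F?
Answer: 161426/5 ≈ 32285.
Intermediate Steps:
b(o) = 0 (b(o) = o - o = 0)
r(z, l) = -291/5 (r(z, l) = -(291 - 1*0)/5 = -(291 + 0)/5 = -1/5*291 = -291/5)
32227 - r(-121, 1/(-149 + 415)) = 32227 - 1*(-291/5) = 32227 + 291/5 = 161426/5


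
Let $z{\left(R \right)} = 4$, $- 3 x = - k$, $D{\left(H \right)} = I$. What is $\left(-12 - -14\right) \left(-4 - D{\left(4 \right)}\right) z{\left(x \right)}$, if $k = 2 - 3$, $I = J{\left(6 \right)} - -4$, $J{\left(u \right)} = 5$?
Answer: $-104$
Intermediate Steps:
$I = 9$ ($I = 5 - -4 = 5 + 4 = 9$)
$D{\left(H \right)} = 9$
$k = -1$
$x = - \frac{1}{3}$ ($x = - \frac{\left(-1\right) \left(-1\right)}{3} = \left(- \frac{1}{3}\right) 1 = - \frac{1}{3} \approx -0.33333$)
$\left(-12 - -14\right) \left(-4 - D{\left(4 \right)}\right) z{\left(x \right)} = \left(-12 - -14\right) \left(-4 - 9\right) 4 = \left(-12 + 14\right) \left(-4 - 9\right) 4 = 2 \left(-13\right) 4 = \left(-26\right) 4 = -104$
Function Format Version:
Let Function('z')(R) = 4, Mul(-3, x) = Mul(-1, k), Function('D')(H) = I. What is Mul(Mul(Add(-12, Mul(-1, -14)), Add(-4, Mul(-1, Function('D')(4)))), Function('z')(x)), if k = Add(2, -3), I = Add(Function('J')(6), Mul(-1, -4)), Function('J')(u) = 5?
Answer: -104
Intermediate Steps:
I = 9 (I = Add(5, Mul(-1, -4)) = Add(5, 4) = 9)
Function('D')(H) = 9
k = -1
x = Rational(-1, 3) (x = Mul(Rational(-1, 3), Mul(-1, -1)) = Mul(Rational(-1, 3), 1) = Rational(-1, 3) ≈ -0.33333)
Mul(Mul(Add(-12, Mul(-1, -14)), Add(-4, Mul(-1, Function('D')(4)))), Function('z')(x)) = Mul(Mul(Add(-12, Mul(-1, -14)), Add(-4, Mul(-1, 9))), 4) = Mul(Mul(Add(-12, 14), Add(-4, -9)), 4) = Mul(Mul(2, -13), 4) = Mul(-26, 4) = -104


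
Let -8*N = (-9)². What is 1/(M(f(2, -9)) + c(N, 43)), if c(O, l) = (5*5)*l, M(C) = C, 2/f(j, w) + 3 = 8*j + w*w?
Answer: 47/50526 ≈ 0.00093021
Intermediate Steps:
N = -81/8 (N = -⅛*(-9)² = -⅛*81 = -81/8 ≈ -10.125)
f(j, w) = 2/(-3 + w² + 8*j) (f(j, w) = 2/(-3 + (8*j + w*w)) = 2/(-3 + (8*j + w²)) = 2/(-3 + (w² + 8*j)) = 2/(-3 + w² + 8*j))
c(O, l) = 25*l
1/(M(f(2, -9)) + c(N, 43)) = 1/(2/(-3 + (-9)² + 8*2) + 25*43) = 1/(2/(-3 + 81 + 16) + 1075) = 1/(2/94 + 1075) = 1/(2*(1/94) + 1075) = 1/(1/47 + 1075) = 1/(50526/47) = 47/50526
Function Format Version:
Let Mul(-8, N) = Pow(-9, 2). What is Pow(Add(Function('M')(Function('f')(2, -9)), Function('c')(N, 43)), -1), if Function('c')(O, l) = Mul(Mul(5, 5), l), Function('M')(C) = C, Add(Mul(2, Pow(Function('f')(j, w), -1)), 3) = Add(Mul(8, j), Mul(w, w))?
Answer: Rational(47, 50526) ≈ 0.00093021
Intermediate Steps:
N = Rational(-81, 8) (N = Mul(Rational(-1, 8), Pow(-9, 2)) = Mul(Rational(-1, 8), 81) = Rational(-81, 8) ≈ -10.125)
Function('f')(j, w) = Mul(2, Pow(Add(-3, Pow(w, 2), Mul(8, j)), -1)) (Function('f')(j, w) = Mul(2, Pow(Add(-3, Add(Mul(8, j), Mul(w, w))), -1)) = Mul(2, Pow(Add(-3, Add(Mul(8, j), Pow(w, 2))), -1)) = Mul(2, Pow(Add(-3, Add(Pow(w, 2), Mul(8, j))), -1)) = Mul(2, Pow(Add(-3, Pow(w, 2), Mul(8, j)), -1)))
Function('c')(O, l) = Mul(25, l)
Pow(Add(Function('M')(Function('f')(2, -9)), Function('c')(N, 43)), -1) = Pow(Add(Mul(2, Pow(Add(-3, Pow(-9, 2), Mul(8, 2)), -1)), Mul(25, 43)), -1) = Pow(Add(Mul(2, Pow(Add(-3, 81, 16), -1)), 1075), -1) = Pow(Add(Mul(2, Pow(94, -1)), 1075), -1) = Pow(Add(Mul(2, Rational(1, 94)), 1075), -1) = Pow(Add(Rational(1, 47), 1075), -1) = Pow(Rational(50526, 47), -1) = Rational(47, 50526)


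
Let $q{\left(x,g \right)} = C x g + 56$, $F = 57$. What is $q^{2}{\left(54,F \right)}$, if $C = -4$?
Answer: $150209536$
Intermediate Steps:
$q{\left(x,g \right)} = 56 - 4 g x$ ($q{\left(x,g \right)} = - 4 x g + 56 = - 4 g x + 56 = 56 - 4 g x$)
$q^{2}{\left(54,F \right)} = \left(56 - 228 \cdot 54\right)^{2} = \left(56 - 12312\right)^{2} = \left(-12256\right)^{2} = 150209536$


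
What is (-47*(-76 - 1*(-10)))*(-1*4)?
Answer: -12408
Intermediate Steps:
(-47*(-76 - 1*(-10)))*(-1*4) = -47*(-76 + 10)*(-4) = -47*(-66)*(-4) = 3102*(-4) = -12408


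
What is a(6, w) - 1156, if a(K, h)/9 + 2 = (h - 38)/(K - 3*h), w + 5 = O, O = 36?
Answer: -34025/29 ≈ -1173.3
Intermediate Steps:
w = 31 (w = -5 + 36 = 31)
a(K, h) = -18 + 9*(-38 + h)/(K - 3*h) (a(K, h) = -18 + 9*((h - 38)/(K - 3*h)) = -18 + 9*((-38 + h)/(K - 3*h)) = -18 + 9*(-38 + h)/(K - 3*h))
a(6, w) - 1156 = 9*(-38 - 2*6 + 7*31)/(6 - 3*31) - 1156 = 9*(-38 - 12 + 217)/(6 - 93) - 1156 = 9*167/(-87) - 1156 = 9*(-1/87)*167 - 1156 = -501/29 - 1156 = -34025/29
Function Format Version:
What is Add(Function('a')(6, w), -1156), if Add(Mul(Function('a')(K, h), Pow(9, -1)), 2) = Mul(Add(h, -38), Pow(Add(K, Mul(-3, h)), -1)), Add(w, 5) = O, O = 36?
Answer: Rational(-34025, 29) ≈ -1173.3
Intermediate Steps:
w = 31 (w = Add(-5, 36) = 31)
Function('a')(K, h) = Add(-18, Mul(9, Pow(Add(K, Mul(-3, h)), -1), Add(-38, h))) (Function('a')(K, h) = Add(-18, Mul(9, Mul(Add(h, -38), Pow(Add(K, Mul(-3, h)), -1)))) = Add(-18, Mul(9, Mul(Add(-38, h), Pow(Add(K, Mul(-3, h)), -1)))) = Add(-18, Mul(9, Mul(Pow(Add(K, Mul(-3, h)), -1), Add(-38, h)))) = Add(-18, Mul(9, Pow(Add(K, Mul(-3, h)), -1), Add(-38, h))))
Add(Function('a')(6, w), -1156) = Add(Mul(9, Pow(Add(6, Mul(-3, 31)), -1), Add(-38, Mul(-2, 6), Mul(7, 31))), -1156) = Add(Mul(9, Pow(Add(6, -93), -1), Add(-38, -12, 217)), -1156) = Add(Mul(9, Pow(-87, -1), 167), -1156) = Add(Mul(9, Rational(-1, 87), 167), -1156) = Add(Rational(-501, 29), -1156) = Rational(-34025, 29)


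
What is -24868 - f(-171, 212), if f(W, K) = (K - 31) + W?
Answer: -24878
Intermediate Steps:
f(W, K) = -31 + K + W (f(W, K) = (-31 + K) + W = -31 + K + W)
-24868 - f(-171, 212) = -24868 - (-31 + 212 - 171) = -24868 - 1*10 = -24868 - 10 = -24878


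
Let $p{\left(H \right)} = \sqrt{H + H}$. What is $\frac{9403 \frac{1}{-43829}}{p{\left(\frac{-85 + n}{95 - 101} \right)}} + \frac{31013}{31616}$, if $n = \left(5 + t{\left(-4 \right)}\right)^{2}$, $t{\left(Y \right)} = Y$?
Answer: $\frac{31013}{31616} - \frac{9403 \sqrt{7}}{613606} \approx 0.94038$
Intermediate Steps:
$n = 1$ ($n = \left(5 - 4\right)^{2} = 1^{2} = 1$)
$p{\left(H \right)} = \sqrt{2} \sqrt{H}$ ($p{\left(H \right)} = \sqrt{2 H} = \sqrt{2} \sqrt{H}$)
$\frac{9403 \frac{1}{-43829}}{p{\left(\frac{-85 + n}{95 - 101} \right)}} + \frac{31013}{31616} = \frac{9403 \frac{1}{-43829}}{\sqrt{2} \sqrt{\frac{-85 + 1}{95 - 101}}} + \frac{31013}{31616} = \frac{9403 \left(- \frac{1}{43829}\right)}{\sqrt{2} \sqrt{- \frac{84}{-6}}} + 31013 \cdot \frac{1}{31616} = - \frac{9403}{43829 \sqrt{2} \sqrt{\left(-84\right) \left(- \frac{1}{6}\right)}} + \frac{31013}{31616} = - \frac{9403}{43829 \sqrt{2} \sqrt{14}} + \frac{31013}{31616} = - \frac{9403}{43829 \cdot 2 \sqrt{7}} + \frac{31013}{31616} = - \frac{9403 \frac{\sqrt{7}}{14}}{43829} + \frac{31013}{31616} = - \frac{9403 \sqrt{7}}{613606} + \frac{31013}{31616} = \frac{31013}{31616} - \frac{9403 \sqrt{7}}{613606}$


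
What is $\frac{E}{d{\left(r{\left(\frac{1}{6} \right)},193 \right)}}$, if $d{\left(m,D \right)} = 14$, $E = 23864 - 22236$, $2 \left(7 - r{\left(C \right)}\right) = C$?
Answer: $\frac{814}{7} \approx 116.29$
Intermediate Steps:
$r{\left(C \right)} = 7 - \frac{C}{2}$
$E = 1628$ ($E = 23864 - 22236 = 1628$)
$\frac{E}{d{\left(r{\left(\frac{1}{6} \right)},193 \right)}} = \frac{1628}{14} = 1628 \cdot \frac{1}{14} = \frac{814}{7}$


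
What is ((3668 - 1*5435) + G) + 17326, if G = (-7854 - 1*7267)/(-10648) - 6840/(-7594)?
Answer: 629151295501/40430456 ≈ 15561.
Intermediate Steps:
G = 93830597/40430456 (G = (-7854 - 7267)*(-1/10648) - 6840*(-1/7594) = -15121*(-1/10648) + 3420/3797 = 15121/10648 + 3420/3797 = 93830597/40430456 ≈ 2.3208)
((3668 - 1*5435) + G) + 17326 = ((3668 - 1*5435) + 93830597/40430456) + 17326 = ((3668 - 5435) + 93830597/40430456) + 17326 = (-1767 + 93830597/40430456) + 17326 = -71346785155/40430456 + 17326 = 629151295501/40430456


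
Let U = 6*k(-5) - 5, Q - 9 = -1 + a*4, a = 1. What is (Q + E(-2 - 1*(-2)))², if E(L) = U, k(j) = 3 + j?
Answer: 25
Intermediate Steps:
Q = 12 (Q = 9 + (-1 + 1*4) = 9 + (-1 + 4) = 9 + 3 = 12)
U = -17 (U = 6*(3 - 5) - 5 = 6*(-2) - 5 = -12 - 5 = -17)
E(L) = -17
(Q + E(-2 - 1*(-2)))² = (12 - 17)² = (-5)² = 25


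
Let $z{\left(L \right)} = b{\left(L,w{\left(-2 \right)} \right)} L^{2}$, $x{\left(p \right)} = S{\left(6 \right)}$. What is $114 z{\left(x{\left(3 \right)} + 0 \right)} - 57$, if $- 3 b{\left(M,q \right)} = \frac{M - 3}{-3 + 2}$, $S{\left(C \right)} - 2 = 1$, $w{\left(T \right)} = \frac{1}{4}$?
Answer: $-57$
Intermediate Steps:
$w{\left(T \right)} = \frac{1}{4}$
$S{\left(C \right)} = 3$ ($S{\left(C \right)} = 2 + 1 = 3$)
$x{\left(p \right)} = 3$
$b{\left(M,q \right)} = -1 + \frac{M}{3}$ ($b{\left(M,q \right)} = - \frac{\left(M - 3\right) \frac{1}{-3 + 2}}{3} = - \frac{\left(-3 + M\right) \frac{1}{-1}}{3} = - \frac{\left(-3 + M\right) \left(-1\right)}{3} = - \frac{3 - M}{3} = -1 + \frac{M}{3}$)
$z{\left(L \right)} = L^{2} \left(-1 + \frac{L}{3}\right)$ ($z{\left(L \right)} = \left(-1 + \frac{L}{3}\right) L^{2} = L^{2} \left(-1 + \frac{L}{3}\right)$)
$114 z{\left(x{\left(3 \right)} + 0 \right)} - 57 = 114 \frac{\left(3 + 0\right)^{2} \left(-3 + \left(3 + 0\right)\right)}{3} - 57 = 114 \frac{3^{2} \left(-3 + 3\right)}{3} - 57 = 114 \cdot \frac{1}{3} \cdot 9 \cdot 0 - 57 = 114 \cdot 0 - 57 = 0 - 57 = -57$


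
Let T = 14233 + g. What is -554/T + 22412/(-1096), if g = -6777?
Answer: -10481941/510736 ≈ -20.523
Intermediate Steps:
T = 7456 (T = 14233 - 6777 = 7456)
-554/T + 22412/(-1096) = -554/7456 + 22412/(-1096) = -554*1/7456 + 22412*(-1/1096) = -277/3728 - 5603/274 = -10481941/510736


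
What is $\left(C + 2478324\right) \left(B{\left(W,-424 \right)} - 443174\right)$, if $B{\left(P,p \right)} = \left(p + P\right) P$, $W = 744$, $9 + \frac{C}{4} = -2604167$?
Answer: $1628114107720$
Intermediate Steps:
$C = -10416704$ ($C = -36 + 4 \left(-2604167\right) = -36 - 10416668 = -10416704$)
$B{\left(P,p \right)} = P \left(P + p\right)$ ($B{\left(P,p \right)} = \left(P + p\right) P = P \left(P + p\right)$)
$\left(C + 2478324\right) \left(B{\left(W,-424 \right)} - 443174\right) = \left(-10416704 + 2478324\right) \left(744 \left(744 - 424\right) - 443174\right) = - 7938380 \left(744 \cdot 320 - 443174\right) = - 7938380 \left(238080 - 443174\right) = \left(-7938380\right) \left(-205094\right) = 1628114107720$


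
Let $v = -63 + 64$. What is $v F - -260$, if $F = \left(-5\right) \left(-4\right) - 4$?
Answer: $276$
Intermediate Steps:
$F = 16$ ($F = 20 - 4 = 16$)
$v = 1$
$v F - -260 = 1 \cdot 16 - -260 = 16 + 260 = 276$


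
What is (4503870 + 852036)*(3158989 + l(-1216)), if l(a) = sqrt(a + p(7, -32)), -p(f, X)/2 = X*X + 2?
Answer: 16919248139034 + 10711812*I*sqrt(817) ≈ 1.6919e+13 + 3.0618e+8*I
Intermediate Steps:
p(f, X) = -4 - 2*X**2 (p(f, X) = -2*(X*X + 2) = -2*(X**2 + 2) = -2*(2 + X**2) = -4 - 2*X**2)
l(a) = sqrt(-2052 + a) (l(a) = sqrt(a + (-4 - 2*(-32)**2)) = sqrt(a + (-4 - 2*1024)) = sqrt(a + (-4 - 2048)) = sqrt(a - 2052) = sqrt(-2052 + a))
(4503870 + 852036)*(3158989 + l(-1216)) = (4503870 + 852036)*(3158989 + sqrt(-2052 - 1216)) = 5355906*(3158989 + sqrt(-3268)) = 5355906*(3158989 + 2*I*sqrt(817)) = 16919248139034 + 10711812*I*sqrt(817)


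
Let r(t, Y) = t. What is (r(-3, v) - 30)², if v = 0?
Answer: 1089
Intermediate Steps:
(r(-3, v) - 30)² = (-3 - 30)² = (-33)² = 1089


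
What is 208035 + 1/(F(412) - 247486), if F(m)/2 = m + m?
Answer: 51142908329/245838 ≈ 2.0804e+5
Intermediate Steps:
F(m) = 4*m (F(m) = 2*(m + m) = 2*(2*m) = 4*m)
208035 + 1/(F(412) - 247486) = 208035 + 1/(4*412 - 247486) = 208035 + 1/(1648 - 247486) = 208035 + 1/(-245838) = 208035 - 1/245838 = 51142908329/245838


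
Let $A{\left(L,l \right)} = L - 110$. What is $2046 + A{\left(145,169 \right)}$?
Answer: $2081$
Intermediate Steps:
$A{\left(L,l \right)} = -110 + L$ ($A{\left(L,l \right)} = L - 110 = -110 + L$)
$2046 + A{\left(145,169 \right)} = 2046 + \left(-110 + 145\right) = 2046 + 35 = 2081$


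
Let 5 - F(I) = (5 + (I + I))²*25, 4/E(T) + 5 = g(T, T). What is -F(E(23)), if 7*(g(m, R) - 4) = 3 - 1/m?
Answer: 16889980/8649 ≈ 1952.8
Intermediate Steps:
g(m, R) = 31/7 - 1/(7*m) (g(m, R) = 4 + (3 - 1/m)/7 = 4 + (3/7 - 1/(7*m)) = 31/7 - 1/(7*m))
E(T) = 4/(-5 + (-1 + 31*T)/(7*T))
F(I) = 5 - 25*(5 + 2*I)² (F(I) = 5 - (5 + (I + I))²*25 = 5 - (5 + 2*I)²*25 = 5 - 25*(5 + 2*I)²)
-F(E(23)) = -(5 - 25*(5 + 2*(-28*23/(1 + 4*23)))²) = -(5 - 25*(5 + 2*(-28*23/(1 + 92)))²) = -(5 - 25*(5 + 2*(-28*23/93))²) = -(5 - 25*(5 + 2*(-28*23*1/93))²) = -(5 - 25*(5 + 2*(-644/93))²) = -(5 - 25*(5 - 1288/93)²) = -(5 - 25*(-823/93)²) = -(5 - 25*677329/8649) = -(5 - 16933225/8649) = -1*(-16889980/8649) = 16889980/8649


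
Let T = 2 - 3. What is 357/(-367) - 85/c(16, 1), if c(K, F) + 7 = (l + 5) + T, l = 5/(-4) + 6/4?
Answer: 120853/4037 ≈ 29.936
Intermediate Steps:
l = ¼ (l = 5*(-¼) + 6*(¼) = -5/4 + 3/2 = ¼ ≈ 0.25000)
T = -1
c(K, F) = -11/4 (c(K, F) = -7 + ((¼ + 5) - 1) = -7 + (21/4 - 1) = -7 + 17/4 = -11/4)
357/(-367) - 85/c(16, 1) = 357/(-367) - 85/(-11/4) = 357*(-1/367) - 85*(-4/11) = -357/367 + 340/11 = 120853/4037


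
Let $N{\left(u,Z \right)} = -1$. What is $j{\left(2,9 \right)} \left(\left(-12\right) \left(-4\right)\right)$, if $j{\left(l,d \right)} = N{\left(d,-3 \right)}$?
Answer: $-48$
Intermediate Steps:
$j{\left(l,d \right)} = -1$
$j{\left(2,9 \right)} \left(\left(-12\right) \left(-4\right)\right) = - \left(-12\right) \left(-4\right) = \left(-1\right) 48 = -48$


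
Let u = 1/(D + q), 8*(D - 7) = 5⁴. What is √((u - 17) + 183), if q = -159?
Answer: 7*√1183182/591 ≈ 12.884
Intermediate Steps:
D = 681/8 (D = 7 + (⅛)*5⁴ = 7 + (⅛)*625 = 7 + 625/8 = 681/8 ≈ 85.125)
u = -8/591 (u = 1/(681/8 - 159) = 1/(-591/8) = -8/591 ≈ -0.013536)
√((u - 17) + 183) = √((-8/591 - 17) + 183) = √(-10055/591 + 183) = √(98098/591) = 7*√1183182/591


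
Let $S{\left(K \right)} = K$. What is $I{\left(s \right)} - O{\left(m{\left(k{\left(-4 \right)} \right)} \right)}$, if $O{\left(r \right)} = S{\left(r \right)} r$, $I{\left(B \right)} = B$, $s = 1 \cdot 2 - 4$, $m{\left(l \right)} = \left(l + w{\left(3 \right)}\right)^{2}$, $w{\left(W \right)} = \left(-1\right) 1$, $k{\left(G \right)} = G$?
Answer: $-627$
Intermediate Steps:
$w{\left(W \right)} = -1$
$m{\left(l \right)} = \left(-1 + l\right)^{2}$ ($m{\left(l \right)} = \left(l - 1\right)^{2} = \left(-1 + l\right)^{2}$)
$s = -2$ ($s = 2 - 4 = -2$)
$O{\left(r \right)} = r^{2}$ ($O{\left(r \right)} = r r = r^{2}$)
$I{\left(s \right)} - O{\left(m{\left(k{\left(-4 \right)} \right)} \right)} = -2 - \left(\left(-1 - 4\right)^{2}\right)^{2} = -2 - \left(\left(-5\right)^{2}\right)^{2} = -2 - 25^{2} = -2 - 625 = -627$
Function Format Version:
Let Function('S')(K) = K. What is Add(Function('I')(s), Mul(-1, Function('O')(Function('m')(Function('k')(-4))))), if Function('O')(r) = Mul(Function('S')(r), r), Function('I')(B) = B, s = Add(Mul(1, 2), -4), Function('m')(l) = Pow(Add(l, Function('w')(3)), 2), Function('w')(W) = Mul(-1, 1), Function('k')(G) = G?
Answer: -627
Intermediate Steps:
Function('w')(W) = -1
Function('m')(l) = Pow(Add(-1, l), 2) (Function('m')(l) = Pow(Add(l, -1), 2) = Pow(Add(-1, l), 2))
s = -2 (s = Add(2, -4) = -2)
Function('O')(r) = Pow(r, 2) (Function('O')(r) = Mul(r, r) = Pow(r, 2))
Add(Function('I')(s), Mul(-1, Function('O')(Function('m')(Function('k')(-4))))) = Add(-2, Mul(-1, Pow(Pow(Add(-1, -4), 2), 2))) = Add(-2, Mul(-1, Pow(Pow(-5, 2), 2))) = Add(-2, Mul(-1, Pow(25, 2))) = Add(-2, Mul(-1, 625)) = Add(-2, -625) = -627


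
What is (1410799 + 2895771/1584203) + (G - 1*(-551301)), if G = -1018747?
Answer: 1494465548430/1584203 ≈ 9.4336e+5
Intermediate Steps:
(1410799 + 2895771/1584203) + (G - 1*(-551301)) = (1410799 + 2895771/1584203) + (-1018747 - 1*(-551301)) = (1410799 + 2895771*(1/1584203)) + (-1018747 + 551301) = (1410799 + 2895771/1584203) - 467446 = 2234994903968/1584203 - 467446 = 1494465548430/1584203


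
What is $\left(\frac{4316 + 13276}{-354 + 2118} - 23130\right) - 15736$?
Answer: $- \frac{5711836}{147} \approx -38856.0$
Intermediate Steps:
$\left(\frac{4316 + 13276}{-354 + 2118} - 23130\right) - 15736 = \left(\frac{17592}{1764} - 23130\right) - 15736 = \left(17592 \cdot \frac{1}{1764} - 23130\right) - 15736 = \left(\frac{1466}{147} - 23130\right) - 15736 = - \frac{3398644}{147} - 15736 = - \frac{5711836}{147}$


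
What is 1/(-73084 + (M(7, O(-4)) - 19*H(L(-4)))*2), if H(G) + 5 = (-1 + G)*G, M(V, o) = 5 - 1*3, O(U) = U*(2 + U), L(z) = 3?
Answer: -1/73118 ≈ -1.3677e-5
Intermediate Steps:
M(V, o) = 2 (M(V, o) = 5 - 3 = 2)
H(G) = -5 + G*(-1 + G) (H(G) = -5 + (-1 + G)*G = -5 + G*(-1 + G))
1/(-73084 + (M(7, O(-4)) - 19*H(L(-4)))*2) = 1/(-73084 + (2 - 19*(-5 + 3² - 1*3))*2) = 1/(-73084 + (2 - 19*(-5 + 9 - 3))*2) = 1/(-73084 + (2 - 19*1)*2) = 1/(-73084 + (2 - 19)*2) = 1/(-73084 - 17*2) = 1/(-73084 - 34) = 1/(-73118) = -1/73118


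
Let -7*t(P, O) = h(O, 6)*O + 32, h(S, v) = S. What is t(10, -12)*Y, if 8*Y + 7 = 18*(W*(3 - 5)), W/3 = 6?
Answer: 14410/7 ≈ 2058.6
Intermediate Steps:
W = 18 (W = 3*6 = 18)
t(P, O) = -32/7 - O**2/7 (t(P, O) = -(O*O + 32)/7 = -(O**2 + 32)/7 = -(32 + O**2)/7 = -32/7 - O**2/7)
Y = -655/8 (Y = -7/8 + (18*(18*(3 - 5)))/8 = -7/8 + (18*(18*(-2)))/8 = -7/8 + (18*(-36))/8 = -7/8 + (1/8)*(-648) = -7/8 - 81 = -655/8 ≈ -81.875)
t(10, -12)*Y = (-32/7 - 1/7*(-12)**2)*(-655/8) = (-32/7 - 1/7*144)*(-655/8) = (-32/7 - 144/7)*(-655/8) = -176/7*(-655/8) = 14410/7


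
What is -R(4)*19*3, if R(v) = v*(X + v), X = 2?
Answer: -1368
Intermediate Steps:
R(v) = v*(2 + v)
-R(4)*19*3 = -(4*(2 + 4))*19*3 = -(4*6)*19*3 = -24*19*3 = -456*3 = -1*1368 = -1368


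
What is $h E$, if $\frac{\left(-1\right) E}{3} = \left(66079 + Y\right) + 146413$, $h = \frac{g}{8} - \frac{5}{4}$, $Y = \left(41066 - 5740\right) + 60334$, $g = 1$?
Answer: $1040013$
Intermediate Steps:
$Y = 95660$ ($Y = \left(41066 - 5740\right) + 60334 = 35326 + 60334 = 95660$)
$h = - \frac{9}{8}$ ($h = 1 \cdot \frac{1}{8} - \frac{5}{4} = \frac{1}{8} - \frac{5}{4} = - \frac{9}{8} \approx -1.125$)
$E = -924456$ ($E = - 3 \left(\left(66079 + 95660\right) + 146413\right) = - 3 \left(161739 + 146413\right) = \left(-3\right) 308152 = -924456$)
$h E = \left(- \frac{9}{8}\right) \left(-924456\right) = 1040013$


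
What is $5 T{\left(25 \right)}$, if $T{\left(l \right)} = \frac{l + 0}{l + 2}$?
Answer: $\frac{125}{27} \approx 4.6296$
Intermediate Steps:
$T{\left(l \right)} = \frac{l}{2 + l}$
$5 T{\left(25 \right)} = 5 \frac{25}{2 + 25} = 5 \cdot \frac{25}{27} = \frac{125}{27}$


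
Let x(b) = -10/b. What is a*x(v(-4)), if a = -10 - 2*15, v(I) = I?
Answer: -100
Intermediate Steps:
a = -40 (a = -10 - 30 = -40)
a*x(v(-4)) = -(-400)/(-4) = -(-400)*(-1)/4 = -40*5/2 = -100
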